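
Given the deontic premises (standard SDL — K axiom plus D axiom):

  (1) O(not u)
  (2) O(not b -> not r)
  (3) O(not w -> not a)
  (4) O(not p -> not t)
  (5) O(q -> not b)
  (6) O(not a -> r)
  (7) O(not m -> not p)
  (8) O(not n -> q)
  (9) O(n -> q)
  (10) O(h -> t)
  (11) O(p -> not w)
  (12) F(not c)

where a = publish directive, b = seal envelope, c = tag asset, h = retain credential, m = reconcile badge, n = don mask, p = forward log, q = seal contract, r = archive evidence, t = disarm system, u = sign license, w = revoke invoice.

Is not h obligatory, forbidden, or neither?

Obligatory

By case analysis on not n: premise 8 gives O(not n -> q) and premise 9 gives O(n -> q), so O(q) either way.
From O(q) and premise 5, O(q -> not b), we obtain O(not b).
From O(not b) and premise 2, O(not b -> not r), we obtain O(not r).
Premise 6, O(not a -> r), contraposes to O(not r -> a); with O(not r) we get O(a).
Premise 3, O(not w -> not a), contraposes to O(a -> w); with O(a) we get O(w).
The contrapositive of premise 11 (O(p -> not w)) is O(w -> not p), and O(w) is already established, so O(not p).
From O(not p) and premise 4, O(not p -> not t), we obtain O(not t).
Premise 10, O(h -> t), contraposes to O(not t -> not h); with O(not t) we get O(not h).
Premises 1, 7, 12 do not contribute to this derivation.
Hence not h is obligatory.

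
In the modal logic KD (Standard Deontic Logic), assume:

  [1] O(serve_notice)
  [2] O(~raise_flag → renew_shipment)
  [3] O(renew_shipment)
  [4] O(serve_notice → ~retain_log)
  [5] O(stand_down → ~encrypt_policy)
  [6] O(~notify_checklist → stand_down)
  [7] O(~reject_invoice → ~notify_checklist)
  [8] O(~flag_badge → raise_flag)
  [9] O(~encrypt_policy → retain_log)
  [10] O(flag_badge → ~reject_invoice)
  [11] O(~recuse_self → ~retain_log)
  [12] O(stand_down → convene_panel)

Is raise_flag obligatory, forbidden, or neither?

Premise 1 states O(serve_notice) outright.
Premise 4 is O(serve_notice → ~retain_log); since O(serve_notice), deontic closure gives O(~retain_log).
The contrapositive of premise 9 (O(~encrypt_policy → retain_log)) is O(~retain_log → encrypt_policy), and O(~retain_log) is already established, so O(encrypt_policy).
The contrapositive of premise 5 (O(stand_down → ~encrypt_policy)) is O(encrypt_policy → ~stand_down), and O(encrypt_policy) is already established, so O(~stand_down).
The contrapositive of premise 6 (O(~notify_checklist → stand_down)) is O(~stand_down → notify_checklist), and O(~stand_down) is already established, so O(notify_checklist).
Premise 7, O(~reject_invoice → ~notify_checklist), contraposes to O(notify_checklist → reject_invoice); with O(notify_checklist) we get O(reject_invoice).
The contrapositive of premise 10 (O(flag_badge → ~reject_invoice)) is O(reject_invoice → ~flag_badge), and O(reject_invoice) is already established, so O(~flag_badge).
With premise 8, O(~flag_badge → raise_flag), the K-axiom yields O(raise_flag).
Premises 2, 3, 11, 12 do not contribute to this derivation.
Hence raise_flag is obligatory.

Obligatory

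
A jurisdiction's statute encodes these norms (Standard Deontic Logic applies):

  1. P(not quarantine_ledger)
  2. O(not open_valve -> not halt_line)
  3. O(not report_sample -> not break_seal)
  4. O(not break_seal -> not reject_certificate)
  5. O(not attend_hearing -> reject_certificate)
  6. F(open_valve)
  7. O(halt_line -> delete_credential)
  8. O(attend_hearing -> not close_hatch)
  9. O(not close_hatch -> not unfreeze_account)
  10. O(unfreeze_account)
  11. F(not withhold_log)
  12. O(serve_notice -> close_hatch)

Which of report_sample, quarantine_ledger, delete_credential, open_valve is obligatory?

report_sample

Premise 10 states O(unfreeze_account) outright.
Premise 9 is O(not close_hatch -> not unfreeze_account); contrapositively O(unfreeze_account -> close_hatch). Since O(unfreeze_account) holds, K gives O(close_hatch).
The contrapositive of premise 8 (O(attend_hearing -> not close_hatch)) is O(close_hatch -> not attend_hearing), and O(close_hatch) is already established, so O(not attend_hearing).
With premise 5, O(not attend_hearing -> reject_certificate), the K-axiom yields O(reject_certificate).
The contrapositive of premise 4 (O(not break_seal -> not reject_certificate)) is O(reject_certificate -> break_seal), and O(reject_certificate) is already established, so O(break_seal).
The contrapositive of premise 3 (O(not report_sample -> not break_seal)) is O(break_seal -> report_sample), and O(break_seal) is already established, so O(report_sample).
So O(report_sample) holds — report_sample is obligatory. None of the other listed options is made obligatory by any chain of premises.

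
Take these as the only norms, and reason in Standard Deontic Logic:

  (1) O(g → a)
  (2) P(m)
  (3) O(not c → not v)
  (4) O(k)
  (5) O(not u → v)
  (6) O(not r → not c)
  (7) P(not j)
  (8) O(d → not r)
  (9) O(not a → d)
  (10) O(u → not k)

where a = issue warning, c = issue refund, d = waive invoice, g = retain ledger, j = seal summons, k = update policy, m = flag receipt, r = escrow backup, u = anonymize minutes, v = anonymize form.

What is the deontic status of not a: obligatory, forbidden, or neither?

From premise 4 we have O(k).
Premise 10, O(u → not k), contraposes to O(k → not u); with O(k) we get O(not u).
Applying K to premise 5 (O(not u → v)) and O(not u) yields O(v).
Premise 3, O(not c → not v), contraposes to O(v → c); with O(v) we get O(c).
Premise 6 is O(not r → not c); contrapositively O(c → r). Since O(c) holds, K gives O(r).
The contrapositive of premise 8 (O(d → not r)) is O(r → not d), and O(r) is already established, so O(not d).
The contrapositive of premise 9 (O(not a → d)) is O(not d → a), and O(not d) is already established, so O(a).
Premises 1, 2, 7 do not contribute to this derivation.
Thus O(a), which is F(not a): not a is forbidden.

Forbidden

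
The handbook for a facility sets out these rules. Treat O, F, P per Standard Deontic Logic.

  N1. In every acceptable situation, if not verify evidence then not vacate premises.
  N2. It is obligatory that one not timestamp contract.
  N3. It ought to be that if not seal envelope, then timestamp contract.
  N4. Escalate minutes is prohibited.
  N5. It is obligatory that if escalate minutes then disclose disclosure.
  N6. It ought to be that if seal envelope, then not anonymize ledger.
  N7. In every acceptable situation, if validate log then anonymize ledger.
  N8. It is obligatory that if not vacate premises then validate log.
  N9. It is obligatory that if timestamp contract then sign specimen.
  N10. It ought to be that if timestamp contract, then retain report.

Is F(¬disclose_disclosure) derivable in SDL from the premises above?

No

Premise 5 is O(escalate_minutes → disclose_disclosure), but O(escalate_minutes) is not derivable from the premises, so it does not yield O(disclose_disclosure).
No other premise forces O(disclose_disclosure). An ideal world satisfying every premise can still have ¬disclose_disclosure true, so F(¬disclose_disclosure) is not derivable.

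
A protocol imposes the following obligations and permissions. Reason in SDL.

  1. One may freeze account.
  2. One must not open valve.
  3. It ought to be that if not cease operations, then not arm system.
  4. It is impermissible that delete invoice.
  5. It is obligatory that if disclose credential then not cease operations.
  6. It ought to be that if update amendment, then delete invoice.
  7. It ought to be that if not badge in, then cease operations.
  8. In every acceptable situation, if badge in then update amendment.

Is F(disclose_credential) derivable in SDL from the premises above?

F(delete_invoice) at premise 4 means O(¬delete_invoice).
Premise 6 is O(update_amendment → delete_invoice); contrapositively O(¬delete_invoice → ¬update_amendment). Since O(¬delete_invoice) holds, K gives O(¬update_amendment).
Premise 8, O(badge_in → update_amendment), contraposes to O(¬update_amendment → ¬badge_in); with O(¬update_amendment) we get O(¬badge_in).
Applying K to premise 7 (O(¬badge_in → cease_operations)) and O(¬badge_in) yields O(cease_operations).
The contrapositive of premise 5 (O(disclose_credential → ¬cease_operations)) is O(cease_operations → ¬disclose_credential), and O(cease_operations) is already established, so O(¬disclose_credential).
Premises 1, 2, 3 do not contribute to this derivation.
So O(¬disclose_credential) holds, i.e. F(disclose_credential). The claim follows.

Yes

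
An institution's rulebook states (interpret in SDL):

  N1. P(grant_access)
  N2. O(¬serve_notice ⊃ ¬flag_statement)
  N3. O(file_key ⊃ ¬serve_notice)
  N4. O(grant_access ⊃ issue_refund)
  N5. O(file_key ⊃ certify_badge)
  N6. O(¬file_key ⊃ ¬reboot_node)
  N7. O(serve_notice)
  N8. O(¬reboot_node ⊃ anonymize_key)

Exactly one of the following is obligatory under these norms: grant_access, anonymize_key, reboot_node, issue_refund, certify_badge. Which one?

anonymize_key

Premise 7 states O(serve_notice) outright.
Premise 3, O(file_key ⊃ ¬serve_notice), contraposes to O(serve_notice ⊃ ¬file_key); with O(serve_notice) we get O(¬file_key).
From O(¬file_key) and premise 6, O(¬file_key ⊃ ¬reboot_node), we obtain O(¬reboot_node).
With premise 8, O(¬reboot_node ⊃ anonymize_key), the K-axiom yields O(anonymize_key).
So O(anonymize_key) holds — anonymize_key is obligatory. None of the other listed options is made obligatory by any chain of premises.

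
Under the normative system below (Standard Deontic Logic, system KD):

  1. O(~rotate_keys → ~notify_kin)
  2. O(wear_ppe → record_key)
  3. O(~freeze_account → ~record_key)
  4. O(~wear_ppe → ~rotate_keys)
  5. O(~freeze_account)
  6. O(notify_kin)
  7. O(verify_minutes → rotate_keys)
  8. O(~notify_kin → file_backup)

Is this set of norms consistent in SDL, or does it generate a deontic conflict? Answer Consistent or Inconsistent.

Inconsistent

Premise 6 gives O(notify_kin).
The contrapositive of premise 1 (O(~rotate_keys → ~notify_kin)) is O(notify_kin → rotate_keys), and O(notify_kin) is already established, so O(rotate_keys).
Premise 4, O(~wear_ppe → ~rotate_keys), contraposes to O(rotate_keys → wear_ppe); with O(rotate_keys) we get O(wear_ppe).
Premise 2 is O(wear_ppe → record_key); since O(wear_ppe), deontic closure gives O(record_key).
Premise 3, O(~freeze_account → ~record_key), contraposes to O(record_key → freeze_account); with O(record_key) we get O(freeze_account).
But premise 5 directly asserts O(~freeze_account).
We now have both O(freeze_account) and O(~freeze_account) — freeze_account is simultaneously obligatory and forbidden, violating the D-axiom.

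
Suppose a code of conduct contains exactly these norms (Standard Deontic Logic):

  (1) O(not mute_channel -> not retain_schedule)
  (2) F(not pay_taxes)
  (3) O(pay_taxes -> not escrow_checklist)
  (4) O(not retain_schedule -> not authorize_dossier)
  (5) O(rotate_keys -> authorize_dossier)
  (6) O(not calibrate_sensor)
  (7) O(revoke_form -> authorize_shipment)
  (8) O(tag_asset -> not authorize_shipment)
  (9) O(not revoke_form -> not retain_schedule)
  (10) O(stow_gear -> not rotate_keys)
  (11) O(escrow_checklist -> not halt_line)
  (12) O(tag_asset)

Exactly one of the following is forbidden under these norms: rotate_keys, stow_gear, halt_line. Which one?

rotate_keys

From premise 12 we have O(tag_asset).
Applying K to premise 8 (O(tag_asset -> not authorize_shipment)) and O(tag_asset) yields O(not authorize_shipment).
Premise 7, O(revoke_form -> authorize_shipment), contraposes to O(not authorize_shipment -> not revoke_form); with O(not authorize_shipment) we get O(not revoke_form).
Premise 9 is O(not revoke_form -> not retain_schedule); since O(not revoke_form), deontic closure gives O(not retain_schedule).
Premise 4 is O(not retain_schedule -> not authorize_dossier); since O(not retain_schedule), deontic closure gives O(not authorize_dossier).
Premise 5, O(rotate_keys -> authorize_dossier), contraposes to O(not authorize_dossier -> not rotate_keys); with O(not authorize_dossier) we get O(not rotate_keys).
So O(not rotate_keys) holds, i.e. rotate_keys is forbidden. None of the other listed options is forbidden under the premises.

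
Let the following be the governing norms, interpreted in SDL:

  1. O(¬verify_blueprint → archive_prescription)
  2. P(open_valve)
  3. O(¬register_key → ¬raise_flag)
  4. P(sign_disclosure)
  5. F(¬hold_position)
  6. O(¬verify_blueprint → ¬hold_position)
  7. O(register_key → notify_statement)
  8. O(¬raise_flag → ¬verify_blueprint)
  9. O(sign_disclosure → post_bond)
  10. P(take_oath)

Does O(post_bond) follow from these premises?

No

Premise 9 is O(sign_disclosure → post_bond), but O(sign_disclosure) is not derivable from the premises (the permission P(sign_disclosure) asserts only ¬O(¬sign_disclosure), not O(sign_disclosure)), so it does not yield O(post_bond).
No other premise forces O(post_bond). An ideal world satisfying every premise can still have post_bond false, so O(post_bond) is not derivable.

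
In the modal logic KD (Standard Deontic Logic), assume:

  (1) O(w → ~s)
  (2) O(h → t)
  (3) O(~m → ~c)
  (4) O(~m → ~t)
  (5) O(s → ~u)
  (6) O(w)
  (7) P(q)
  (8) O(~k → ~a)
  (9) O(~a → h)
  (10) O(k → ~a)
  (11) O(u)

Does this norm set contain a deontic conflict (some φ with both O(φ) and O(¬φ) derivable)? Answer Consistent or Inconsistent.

Consistent

Premise 5 is O(s → ~u), but O(s) is not derivable from the premises, so it does not yield O(~u).
So O(~u) is not derivable, and the apparent clash with O(u) does not arise.
A world satisfying every obligation exists (e.g. a=false, c=false, h=true, k=false, m=true, q=false, s=false, t=true, u=true, w=true); no atom is both obligatory and forbidden, so the set is consistent.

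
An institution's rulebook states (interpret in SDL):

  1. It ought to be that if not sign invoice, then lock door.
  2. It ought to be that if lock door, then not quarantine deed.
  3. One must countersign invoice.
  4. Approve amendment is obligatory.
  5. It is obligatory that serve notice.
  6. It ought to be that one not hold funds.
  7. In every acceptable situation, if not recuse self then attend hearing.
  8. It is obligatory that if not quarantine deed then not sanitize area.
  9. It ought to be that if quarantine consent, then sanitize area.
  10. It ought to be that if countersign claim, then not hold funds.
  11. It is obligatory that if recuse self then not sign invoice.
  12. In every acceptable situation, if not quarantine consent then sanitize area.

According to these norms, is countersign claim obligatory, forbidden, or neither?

Neither

Premise 10 is O(countersign_claim → ¬hold_funds); even if O(¬hold_funds) held, inferring O(countersign_claim) would be affirming the consequent — invalid.
No premise or chain of K-axiom applications forces O(countersign_claim), and none forces O(¬countersign_claim). So countersign_claim is neither obligatory nor forbidden under these norms.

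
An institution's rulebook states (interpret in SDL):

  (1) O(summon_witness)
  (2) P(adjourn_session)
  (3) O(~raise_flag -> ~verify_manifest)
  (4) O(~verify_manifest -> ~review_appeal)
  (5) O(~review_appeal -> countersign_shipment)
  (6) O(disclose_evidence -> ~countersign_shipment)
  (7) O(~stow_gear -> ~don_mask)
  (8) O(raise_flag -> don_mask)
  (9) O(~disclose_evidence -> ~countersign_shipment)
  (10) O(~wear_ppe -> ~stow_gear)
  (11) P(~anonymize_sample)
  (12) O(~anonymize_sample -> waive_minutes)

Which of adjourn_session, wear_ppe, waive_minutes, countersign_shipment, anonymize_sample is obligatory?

wear_ppe

Premises 6 and 9 are O(disclose_evidence -> ~countersign_shipment) and O(~disclose_evidence -> ~countersign_shipment); every ideal world satisfies disclose_evidence or ~disclose_evidence, so in either case ~countersign_shipment holds — hence O(~countersign_shipment).
The contrapositive of premise 5 (O(~review_appeal -> countersign_shipment)) is O(~countersign_shipment -> review_appeal), and O(~countersign_shipment) is already established, so O(review_appeal).
Premise 4 is O(~verify_manifest -> ~review_appeal); contrapositively O(review_appeal -> verify_manifest). Since O(review_appeal) holds, K gives O(verify_manifest).
The contrapositive of premise 3 (O(~raise_flag -> ~verify_manifest)) is O(verify_manifest -> raise_flag), and O(verify_manifest) is already established, so O(raise_flag).
Applying K to premise 8 (O(raise_flag -> don_mask)) and O(raise_flag) yields O(don_mask).
The contrapositive of premise 7 (O(~stow_gear -> ~don_mask)) is O(don_mask -> stow_gear), and O(don_mask) is already established, so O(stow_gear).
Premise 10, O(~wear_ppe -> ~stow_gear), contraposes to O(stow_gear -> wear_ppe); with O(stow_gear) we get O(wear_ppe).
So O(wear_ppe) holds — wear_ppe is obligatory. None of the other listed options is made obligatory by any chain of premises.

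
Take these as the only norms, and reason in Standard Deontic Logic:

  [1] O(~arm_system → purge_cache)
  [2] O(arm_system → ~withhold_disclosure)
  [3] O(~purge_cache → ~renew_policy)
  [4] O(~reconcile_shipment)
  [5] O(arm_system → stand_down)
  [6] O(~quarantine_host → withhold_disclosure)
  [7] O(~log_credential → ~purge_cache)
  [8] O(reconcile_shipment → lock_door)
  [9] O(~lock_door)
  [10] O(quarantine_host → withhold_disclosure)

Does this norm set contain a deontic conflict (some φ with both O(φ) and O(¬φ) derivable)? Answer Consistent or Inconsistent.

Consistent

Premise 8 is O(reconcile_shipment → lock_door), but O(reconcile_shipment) is not derivable from the premises, so it does not yield O(lock_door).
So O(lock_door) is not derivable, and the apparent clash with O(~lock_door) does not arise.
A world satisfying every obligation exists (e.g. arm_system=false, lock_door=false, log_credential=true, purge_cache=true, quarantine_host=false, reconcile_shipment=false, renew_policy=false, stand_down=false, withhold_disclosure=true); no atom is both obligatory and forbidden, so the set is consistent.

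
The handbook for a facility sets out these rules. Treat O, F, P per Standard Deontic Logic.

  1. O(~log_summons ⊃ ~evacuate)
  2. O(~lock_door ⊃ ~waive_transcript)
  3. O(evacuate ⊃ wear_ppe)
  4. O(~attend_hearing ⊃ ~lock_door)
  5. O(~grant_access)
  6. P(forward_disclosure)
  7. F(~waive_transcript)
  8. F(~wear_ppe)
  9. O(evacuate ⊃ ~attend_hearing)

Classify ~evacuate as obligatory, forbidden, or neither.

Premise 7, F(~waive_transcript), is equivalent to O(waive_transcript).
The contrapositive of premise 2 (O(~lock_door ⊃ ~waive_transcript)) is O(waive_transcript ⊃ lock_door), and O(waive_transcript) is already established, so O(lock_door).
Premise 4 is O(~attend_hearing ⊃ ~lock_door); contrapositively O(lock_door ⊃ attend_hearing). Since O(lock_door) holds, K gives O(attend_hearing).
Premise 9 is O(evacuate ⊃ ~attend_hearing); contrapositively O(attend_hearing ⊃ ~evacuate). Since O(attend_hearing) holds, K gives O(~evacuate).
Premises 1, 3, 5, 6, 8 do not contribute to this derivation.
Hence ~evacuate is obligatory.

Obligatory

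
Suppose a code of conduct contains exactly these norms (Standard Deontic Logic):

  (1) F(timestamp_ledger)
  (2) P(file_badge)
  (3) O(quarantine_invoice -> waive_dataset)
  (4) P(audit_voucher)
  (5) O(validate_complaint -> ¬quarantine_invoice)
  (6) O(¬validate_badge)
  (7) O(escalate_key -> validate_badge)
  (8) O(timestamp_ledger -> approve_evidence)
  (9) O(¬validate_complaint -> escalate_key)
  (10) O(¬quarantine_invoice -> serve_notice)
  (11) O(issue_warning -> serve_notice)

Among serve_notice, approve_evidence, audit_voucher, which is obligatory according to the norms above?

serve_notice

Premise 6 gives O(¬validate_badge).
Premise 7, O(escalate_key -> validate_badge), contraposes to O(¬validate_badge -> ¬escalate_key); with O(¬validate_badge) we get O(¬escalate_key).
The contrapositive of premise 9 (O(¬validate_complaint -> escalate_key)) is O(¬escalate_key -> validate_complaint), and O(¬escalate_key) is already established, so O(validate_complaint).
Applying K to premise 5 (O(validate_complaint -> ¬quarantine_invoice)) and O(validate_complaint) yields O(¬quarantine_invoice).
Premise 10 is O(¬quarantine_invoice -> serve_notice); since O(¬quarantine_invoice), deontic closure gives O(serve_notice).
So O(serve_notice) holds — serve_notice is obligatory. None of the other listed options is made obligatory by any chain of premises.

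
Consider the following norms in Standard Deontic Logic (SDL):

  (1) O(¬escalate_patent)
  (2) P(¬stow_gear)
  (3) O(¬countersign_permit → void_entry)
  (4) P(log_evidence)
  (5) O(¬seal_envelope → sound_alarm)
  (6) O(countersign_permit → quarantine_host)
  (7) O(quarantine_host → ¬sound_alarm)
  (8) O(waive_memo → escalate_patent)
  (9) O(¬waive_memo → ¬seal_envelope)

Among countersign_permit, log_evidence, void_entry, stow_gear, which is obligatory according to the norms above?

void_entry

From premise 1 we have O(¬escalate_patent).
Premise 8, O(waive_memo → escalate_patent), contraposes to O(¬escalate_patent → ¬waive_memo); with O(¬escalate_patent) we get O(¬waive_memo).
From O(¬waive_memo) and premise 9, O(¬waive_memo → ¬seal_envelope), we obtain O(¬seal_envelope).
Premise 5 is O(¬seal_envelope → sound_alarm); since O(¬seal_envelope), deontic closure gives O(sound_alarm).
Premise 7, O(quarantine_host → ¬sound_alarm), contraposes to O(sound_alarm → ¬quarantine_host); with O(sound_alarm) we get O(¬quarantine_host).
Premise 6 is O(countersign_permit → quarantine_host); contrapositively O(¬quarantine_host → ¬countersign_permit). Since O(¬quarantine_host) holds, K gives O(¬countersign_permit).
Applying K to premise 3 (O(¬countersign_permit → void_entry)) and O(¬countersign_permit) yields O(void_entry).
So O(void_entry) holds — void_entry is obligatory. None of the other listed options is made obligatory by any chain of premises.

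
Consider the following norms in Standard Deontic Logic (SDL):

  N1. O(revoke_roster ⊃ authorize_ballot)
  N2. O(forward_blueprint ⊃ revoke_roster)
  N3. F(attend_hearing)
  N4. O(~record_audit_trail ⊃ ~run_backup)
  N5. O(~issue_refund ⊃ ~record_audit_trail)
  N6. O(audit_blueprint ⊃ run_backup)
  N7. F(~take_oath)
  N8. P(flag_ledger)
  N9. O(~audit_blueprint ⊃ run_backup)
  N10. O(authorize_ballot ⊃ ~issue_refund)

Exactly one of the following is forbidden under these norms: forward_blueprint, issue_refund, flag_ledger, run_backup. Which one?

By case analysis on audit_blueprint: premise 6 gives O(audit_blueprint ⊃ run_backup) and premise 9 gives O(~audit_blueprint ⊃ run_backup), so O(run_backup) either way.
Premise 4 is O(~record_audit_trail ⊃ ~run_backup); contrapositively O(run_backup ⊃ record_audit_trail). Since O(run_backup) holds, K gives O(record_audit_trail).
The contrapositive of premise 5 (O(~issue_refund ⊃ ~record_audit_trail)) is O(record_audit_trail ⊃ issue_refund), and O(record_audit_trail) is already established, so O(issue_refund).
The contrapositive of premise 10 (O(authorize_ballot ⊃ ~issue_refund)) is O(issue_refund ⊃ ~authorize_ballot), and O(issue_refund) is already established, so O(~authorize_ballot).
Premise 1 is O(revoke_roster ⊃ authorize_ballot); contrapositively O(~authorize_ballot ⊃ ~revoke_roster). Since O(~authorize_ballot) holds, K gives O(~revoke_roster).
The contrapositive of premise 2 (O(forward_blueprint ⊃ revoke_roster)) is O(~revoke_roster ⊃ ~forward_blueprint), and O(~revoke_roster) is already established, so O(~forward_blueprint).
So O(~forward_blueprint) holds, i.e. forward_blueprint is forbidden. None of the other listed options is forbidden under the premises.

forward_blueprint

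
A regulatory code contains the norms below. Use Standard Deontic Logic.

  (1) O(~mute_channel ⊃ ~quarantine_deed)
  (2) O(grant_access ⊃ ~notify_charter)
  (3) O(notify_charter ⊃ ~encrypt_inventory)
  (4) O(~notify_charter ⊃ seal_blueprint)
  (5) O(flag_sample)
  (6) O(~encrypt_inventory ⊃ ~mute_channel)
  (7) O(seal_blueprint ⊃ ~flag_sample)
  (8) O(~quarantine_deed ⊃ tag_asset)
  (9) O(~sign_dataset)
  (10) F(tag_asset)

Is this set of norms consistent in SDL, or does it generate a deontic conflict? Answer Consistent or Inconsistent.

F(tag_asset) at premise 10 means O(~tag_asset).
Premise 8, O(~quarantine_deed ⊃ tag_asset), contraposes to O(~tag_asset ⊃ quarantine_deed); with O(~tag_asset) we get O(quarantine_deed).
The contrapositive of premise 1 (O(~mute_channel ⊃ ~quarantine_deed)) is O(quarantine_deed ⊃ mute_channel), and O(quarantine_deed) is already established, so O(mute_channel).
The contrapositive of premise 6 (O(~encrypt_inventory ⊃ ~mute_channel)) is O(mute_channel ⊃ encrypt_inventory), and O(mute_channel) is already established, so O(encrypt_inventory).
The contrapositive of premise 3 (O(notify_charter ⊃ ~encrypt_inventory)) is O(encrypt_inventory ⊃ ~notify_charter), and O(encrypt_inventory) is already established, so O(~notify_charter).
From O(~notify_charter) and premise 4, O(~notify_charter ⊃ seal_blueprint), we obtain O(seal_blueprint).
Applying K to premise 7 (O(seal_blueprint ⊃ ~flag_sample)) and O(seal_blueprint) yields O(~flag_sample).
But premise 5 directly asserts O(flag_sample).
We now have both O(~flag_sample) and O(flag_sample) — flag_sample is simultaneously obligatory and forbidden, violating the D-axiom.

Inconsistent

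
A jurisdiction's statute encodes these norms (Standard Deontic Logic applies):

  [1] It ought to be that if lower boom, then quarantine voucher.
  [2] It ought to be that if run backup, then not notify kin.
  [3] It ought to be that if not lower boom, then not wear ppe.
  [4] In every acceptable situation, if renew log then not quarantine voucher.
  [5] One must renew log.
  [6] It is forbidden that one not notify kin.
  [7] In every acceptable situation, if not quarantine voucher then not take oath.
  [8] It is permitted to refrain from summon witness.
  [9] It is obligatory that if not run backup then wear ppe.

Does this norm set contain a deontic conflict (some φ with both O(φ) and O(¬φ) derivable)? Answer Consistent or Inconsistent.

Inconsistent

Premise 6, F(¬notify_kin), is equivalent to O(notify_kin).
Premise 2 is O(run_backup → ¬notify_kin); contrapositively O(notify_kin → ¬run_backup). Since O(notify_kin) holds, K gives O(¬run_backup).
Premise 9 is O(¬run_backup → wear_ppe); since O(¬run_backup), deontic closure gives O(wear_ppe).
The contrapositive of premise 3 (O(¬lower_boom → ¬wear_ppe)) is O(wear_ppe → lower_boom), and O(wear_ppe) is already established, so O(lower_boom).
From O(lower_boom) and premise 1, O(lower_boom → quarantine_voucher), we obtain O(quarantine_voucher).
Premise 4, O(renew_log → ¬quarantine_voucher), contraposes to O(quarantine_voucher → ¬renew_log); with O(quarantine_voucher) we get O(¬renew_log).
Yet premise 5 states O(renew_log).
We now have both O(¬renew_log) and O(renew_log) — renew_log is simultaneously obligatory and forbidden, violating the D-axiom.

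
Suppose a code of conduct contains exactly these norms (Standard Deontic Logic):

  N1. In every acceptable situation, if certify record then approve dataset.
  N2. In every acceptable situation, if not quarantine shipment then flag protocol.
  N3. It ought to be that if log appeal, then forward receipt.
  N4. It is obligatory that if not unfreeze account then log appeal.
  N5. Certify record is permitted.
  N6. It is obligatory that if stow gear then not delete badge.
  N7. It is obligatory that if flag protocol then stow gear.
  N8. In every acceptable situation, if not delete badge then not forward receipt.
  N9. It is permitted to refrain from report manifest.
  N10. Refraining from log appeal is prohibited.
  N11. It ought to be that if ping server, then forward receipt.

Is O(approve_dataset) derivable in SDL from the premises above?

No

Premise 1 is O(certify_record → approve_dataset), but O(certify_record) is not derivable from the premises (the permission P(certify_record) asserts only ¬O(¬certify_record), not O(certify_record)), so it does not yield O(approve_dataset).
No other premise forces O(approve_dataset). An ideal world satisfying every premise can still have approve_dataset false, so O(approve_dataset) is not derivable.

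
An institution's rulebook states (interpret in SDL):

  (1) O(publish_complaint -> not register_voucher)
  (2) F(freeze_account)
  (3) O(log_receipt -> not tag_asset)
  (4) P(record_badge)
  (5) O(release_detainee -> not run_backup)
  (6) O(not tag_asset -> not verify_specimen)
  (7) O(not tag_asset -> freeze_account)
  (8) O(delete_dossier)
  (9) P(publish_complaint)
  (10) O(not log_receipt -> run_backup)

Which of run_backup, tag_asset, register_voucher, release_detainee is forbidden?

release_detainee

F(freeze_account) at premise 2 means O(not freeze_account).
Premise 7, O(not tag_asset -> freeze_account), contraposes to O(not freeze_account -> tag_asset); with O(not freeze_account) we get O(tag_asset).
Premise 3 is O(log_receipt -> not tag_asset); contrapositively O(tag_asset -> not log_receipt). Since O(tag_asset) holds, K gives O(not log_receipt).
From O(not log_receipt) and premise 10, O(not log_receipt -> run_backup), we obtain O(run_backup).
Premise 5, O(release_detainee -> not run_backup), contraposes to O(run_backup -> not release_detainee); with O(run_backup) we get O(not release_detainee).
So O(not release_detainee) holds, i.e. release_detainee is forbidden. None of the other listed options is forbidden under the premises.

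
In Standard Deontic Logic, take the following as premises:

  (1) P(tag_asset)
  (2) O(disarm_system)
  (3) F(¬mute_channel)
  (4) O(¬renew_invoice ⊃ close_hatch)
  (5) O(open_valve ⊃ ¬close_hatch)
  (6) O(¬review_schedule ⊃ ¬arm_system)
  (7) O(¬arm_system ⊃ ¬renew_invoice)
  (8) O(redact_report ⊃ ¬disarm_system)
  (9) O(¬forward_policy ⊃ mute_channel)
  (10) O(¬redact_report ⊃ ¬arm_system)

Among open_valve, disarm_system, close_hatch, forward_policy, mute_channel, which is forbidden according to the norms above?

open_valve

Premise 2 gives O(disarm_system).
Premise 8 is O(redact_report ⊃ ¬disarm_system); contrapositively O(disarm_system ⊃ ¬redact_report). Since O(disarm_system) holds, K gives O(¬redact_report).
Premise 10 is O(¬redact_report ⊃ ¬arm_system); since O(¬redact_report), deontic closure gives O(¬arm_system).
Premise 7 is O(¬arm_system ⊃ ¬renew_invoice); since O(¬arm_system), deontic closure gives O(¬renew_invoice).
Applying K to premise 4 (O(¬renew_invoice ⊃ close_hatch)) and O(¬renew_invoice) yields O(close_hatch).
The contrapositive of premise 5 (O(open_valve ⊃ ¬close_hatch)) is O(close_hatch ⊃ ¬open_valve), and O(close_hatch) is already established, so O(¬open_valve).
So O(¬open_valve) holds, i.e. open_valve is forbidden. None of the other listed options is forbidden under the premises.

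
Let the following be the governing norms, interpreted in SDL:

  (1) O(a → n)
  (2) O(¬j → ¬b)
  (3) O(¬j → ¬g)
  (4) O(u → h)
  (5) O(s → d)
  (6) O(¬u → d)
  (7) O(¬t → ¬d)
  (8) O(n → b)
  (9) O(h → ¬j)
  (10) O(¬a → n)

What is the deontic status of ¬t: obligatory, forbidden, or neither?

Forbidden

By case analysis on ¬a: premise 10 gives O(¬a → n) and premise 1 gives O(a → n), so O(n) either way.
From O(n) and premise 8, O(n → b), we obtain O(b).
Premise 2 is O(¬j → ¬b); contrapositively O(b → j). Since O(b) holds, K gives O(j).
Premise 9 is O(h → ¬j); contrapositively O(j → ¬h). Since O(j) holds, K gives O(¬h).
Premise 4 is O(u → h); contrapositively O(¬h → ¬u). Since O(¬h) holds, K gives O(¬u).
With premise 6, O(¬u → d), the K-axiom yields O(d).
Premise 7 is O(¬t → ¬d); contrapositively O(d → t). Since O(d) holds, K gives O(t).
Premises 3, 5 do not contribute to this derivation.
Thus O(t), which is F(¬t): ¬t is forbidden.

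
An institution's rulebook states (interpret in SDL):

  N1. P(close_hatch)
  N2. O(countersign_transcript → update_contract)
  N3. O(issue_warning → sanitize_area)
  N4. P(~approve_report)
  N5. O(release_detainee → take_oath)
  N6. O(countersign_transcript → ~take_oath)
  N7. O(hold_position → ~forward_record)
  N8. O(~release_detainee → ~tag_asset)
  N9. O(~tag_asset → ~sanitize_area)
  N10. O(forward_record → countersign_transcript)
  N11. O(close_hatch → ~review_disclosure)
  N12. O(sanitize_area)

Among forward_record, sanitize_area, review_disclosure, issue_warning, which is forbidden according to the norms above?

From premise 12 we have O(sanitize_area).
Premise 9 is O(~tag_asset → ~sanitize_area); contrapositively O(sanitize_area → tag_asset). Since O(sanitize_area) holds, K gives O(tag_asset).
Premise 8, O(~release_detainee → ~tag_asset), contraposes to O(tag_asset → release_detainee); with O(tag_asset) we get O(release_detainee).
Premise 5 is O(release_detainee → take_oath); since O(release_detainee), deontic closure gives O(take_oath).
Premise 6, O(countersign_transcript → ~take_oath), contraposes to O(take_oath → ~countersign_transcript); with O(take_oath) we get O(~countersign_transcript).
The contrapositive of premise 10 (O(forward_record → countersign_transcript)) is O(~countersign_transcript → ~forward_record), and O(~countersign_transcript) is already established, so O(~forward_record).
So O(~forward_record) holds, i.e. forward_record is forbidden. None of the other listed options is forbidden under the premises.

forward_record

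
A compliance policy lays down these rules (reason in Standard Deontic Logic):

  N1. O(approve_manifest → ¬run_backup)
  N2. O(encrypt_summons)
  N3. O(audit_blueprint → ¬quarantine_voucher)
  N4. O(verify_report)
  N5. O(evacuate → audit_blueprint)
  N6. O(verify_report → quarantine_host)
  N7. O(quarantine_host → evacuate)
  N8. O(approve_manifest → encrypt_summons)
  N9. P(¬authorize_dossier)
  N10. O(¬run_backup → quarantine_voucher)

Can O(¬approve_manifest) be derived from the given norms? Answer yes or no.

Yes

Premise 4 states O(verify_report) outright.
Applying K to premise 6 (O(verify_report → quarantine_host)) and O(verify_report) yields O(quarantine_host).
Applying K to premise 7 (O(quarantine_host → evacuate)) and O(quarantine_host) yields O(evacuate).
From O(evacuate) and premise 5, O(evacuate → audit_blueprint), we obtain O(audit_blueprint).
Premise 3 is O(audit_blueprint → ¬quarantine_voucher); since O(audit_blueprint), deontic closure gives O(¬quarantine_voucher).
Premise 10, O(¬run_backup → quarantine_voucher), contraposes to O(¬quarantine_voucher → run_backup); with O(¬quarantine_voucher) we get O(run_backup).
The contrapositive of premise 1 (O(approve_manifest → ¬run_backup)) is O(run_backup → ¬approve_manifest), and O(run_backup) is already established, so O(¬approve_manifest).
Premises 2, 8, 9 do not contribute to this derivation.
So O(¬approve_manifest) follows.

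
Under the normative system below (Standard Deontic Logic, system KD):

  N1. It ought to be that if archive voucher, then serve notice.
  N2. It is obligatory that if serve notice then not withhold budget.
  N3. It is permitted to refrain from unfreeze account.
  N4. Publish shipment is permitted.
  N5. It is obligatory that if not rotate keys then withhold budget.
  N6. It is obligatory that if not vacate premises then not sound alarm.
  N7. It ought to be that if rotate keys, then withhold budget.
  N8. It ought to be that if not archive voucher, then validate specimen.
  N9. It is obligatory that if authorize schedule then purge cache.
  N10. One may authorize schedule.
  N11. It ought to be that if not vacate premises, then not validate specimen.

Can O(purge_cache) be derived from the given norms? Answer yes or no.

No

Premise 9 is O(authorize_schedule → purge_cache), but O(authorize_schedule) is not derivable from the premises (the permission P(authorize_schedule) asserts only ¬O(¬authorize_schedule), not O(authorize_schedule)), so it does not yield O(purge_cache).
No other premise forces O(purge_cache). An ideal world satisfying every premise can still have purge_cache false, so O(purge_cache) is not derivable.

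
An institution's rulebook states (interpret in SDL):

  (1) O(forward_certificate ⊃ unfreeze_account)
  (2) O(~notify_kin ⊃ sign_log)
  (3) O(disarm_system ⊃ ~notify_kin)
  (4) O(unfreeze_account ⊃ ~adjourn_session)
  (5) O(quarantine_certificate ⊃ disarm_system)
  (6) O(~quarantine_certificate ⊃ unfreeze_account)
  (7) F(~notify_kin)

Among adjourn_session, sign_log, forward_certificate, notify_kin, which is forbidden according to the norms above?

adjourn_session

Premise 7 is F(~notify_kin), i.e. O(notify_kin).
The contrapositive of premise 3 (O(disarm_system ⊃ ~notify_kin)) is O(notify_kin ⊃ ~disarm_system), and O(notify_kin) is already established, so O(~disarm_system).
The contrapositive of premise 5 (O(quarantine_certificate ⊃ disarm_system)) is O(~disarm_system ⊃ ~quarantine_certificate), and O(~disarm_system) is already established, so O(~quarantine_certificate).
Applying K to premise 6 (O(~quarantine_certificate ⊃ unfreeze_account)) and O(~quarantine_certificate) yields O(unfreeze_account).
Applying K to premise 4 (O(unfreeze_account ⊃ ~adjourn_session)) and O(unfreeze_account) yields O(~adjourn_session).
So O(~adjourn_session) holds, i.e. adjourn_session is forbidden. None of the other listed options is forbidden under the premises.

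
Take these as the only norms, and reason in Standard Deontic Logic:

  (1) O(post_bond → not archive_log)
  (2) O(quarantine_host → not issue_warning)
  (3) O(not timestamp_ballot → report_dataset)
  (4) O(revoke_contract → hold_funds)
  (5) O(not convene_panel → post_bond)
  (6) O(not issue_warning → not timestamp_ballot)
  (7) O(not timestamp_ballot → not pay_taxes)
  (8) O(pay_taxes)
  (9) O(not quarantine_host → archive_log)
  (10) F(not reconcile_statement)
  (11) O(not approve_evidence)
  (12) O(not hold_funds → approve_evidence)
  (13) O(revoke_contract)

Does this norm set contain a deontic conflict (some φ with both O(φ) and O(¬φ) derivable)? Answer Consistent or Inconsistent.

Consistent

Premise 12 is O(not hold_funds → approve_evidence), but O(not hold_funds) is not derivable from the premises, so it does not yield O(approve_evidence).
So O(approve_evidence) is not derivable, and the apparent clash with O(not approve_evidence) does not arise.
A world satisfying every obligation exists (e.g. approve_evidence=false, archive_log=true, convene_panel=true, hold_funds=true, issue_warning=true, pay_taxes=true, post_bond=false, quarantine_host=false, reconcile_statement=true, report_dataset=false, revoke_contract=true, timestamp_ballot=true); no atom is both obligatory and forbidden, so the set is consistent.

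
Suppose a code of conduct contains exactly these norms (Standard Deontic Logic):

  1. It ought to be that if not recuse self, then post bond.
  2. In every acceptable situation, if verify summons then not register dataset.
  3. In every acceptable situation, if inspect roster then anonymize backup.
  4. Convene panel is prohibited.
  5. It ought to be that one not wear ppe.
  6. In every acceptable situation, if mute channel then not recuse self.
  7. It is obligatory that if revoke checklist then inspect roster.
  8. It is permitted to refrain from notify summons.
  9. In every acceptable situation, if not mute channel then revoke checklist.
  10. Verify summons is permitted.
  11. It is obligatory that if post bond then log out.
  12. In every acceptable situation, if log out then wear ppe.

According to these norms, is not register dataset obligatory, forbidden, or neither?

Premise 2 is O(verify_summons → ¬register_dataset), but O(verify_summons) is not derivable from the premises (the permission P(verify_summons) asserts only ¬O(¬verify_summons), not O(verify_summons)), so it does not yield O(¬register_dataset).
No premise or chain of K-axiom applications forces O(¬register_dataset), and none forces O(register_dataset). So ¬register_dataset is neither obligatory nor forbidden under these norms.

Neither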